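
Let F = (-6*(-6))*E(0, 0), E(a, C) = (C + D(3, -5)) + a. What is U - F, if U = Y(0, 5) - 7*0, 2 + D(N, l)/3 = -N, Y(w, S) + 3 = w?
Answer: 537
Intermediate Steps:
Y(w, S) = -3 + w
D(N, l) = -6 - 3*N (D(N, l) = -6 + 3*(-N) = -6 - 3*N)
E(a, C) = -15 + C + a (E(a, C) = (C + (-6 - 3*3)) + a = (C + (-6 - 9)) + a = (C - 15) + a = (-15 + C) + a = -15 + C + a)
U = -3 (U = (-3 + 0) - 7*0 = -3 + 0 = -3)
F = -540 (F = (-6*(-6))*(-15 + 0 + 0) = 36*(-15) = -540)
U - F = -3 - 1*(-540) = -3 + 540 = 537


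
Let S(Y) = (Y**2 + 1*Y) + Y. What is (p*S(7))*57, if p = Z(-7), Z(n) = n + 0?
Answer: -25137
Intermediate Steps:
S(Y) = Y**2 + 2*Y (S(Y) = (Y**2 + Y) + Y = (Y + Y**2) + Y = Y**2 + 2*Y)
Z(n) = n
p = -7
(p*S(7))*57 = -49*(2 + 7)*57 = -49*9*57 = -7*63*57 = -441*57 = -25137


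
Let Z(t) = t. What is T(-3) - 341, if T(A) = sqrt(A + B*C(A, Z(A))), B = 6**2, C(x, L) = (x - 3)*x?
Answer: -341 + sqrt(645) ≈ -315.60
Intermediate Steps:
C(x, L) = x*(-3 + x) (C(x, L) = (-3 + x)*x = x*(-3 + x))
B = 36
T(A) = sqrt(A + 36*A*(-3 + A)) (T(A) = sqrt(A + 36*(A*(-3 + A))) = sqrt(A + 36*A*(-3 + A)))
T(-3) - 341 = sqrt(-3*(-107 + 36*(-3))) - 341 = sqrt(-3*(-107 - 108)) - 341 = sqrt(-3*(-215)) - 341 = sqrt(645) - 341 = -341 + sqrt(645)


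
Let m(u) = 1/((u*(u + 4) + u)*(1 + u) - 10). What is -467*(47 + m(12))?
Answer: -57989725/2642 ≈ -21949.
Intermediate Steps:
m(u) = 1/(-10 + (1 + u)*(u + u*(4 + u))) (m(u) = 1/((u*(4 + u) + u)*(1 + u) - 10) = 1/((u + u*(4 + u))*(1 + u) - 10) = 1/((1 + u)*(u + u*(4 + u)) - 10) = 1/(-10 + (1 + u)*(u + u*(4 + u))))
-467*(47 + m(12)) = -467*(47 + 1/(-10 + 12³ + 5*12 + 6*12²)) = -467*(47 + 1/(-10 + 1728 + 60 + 6*144)) = -467*(47 + 1/(-10 + 1728 + 60 + 864)) = -467*(47 + 1/2642) = -467*124175/2642 = -57989725/2642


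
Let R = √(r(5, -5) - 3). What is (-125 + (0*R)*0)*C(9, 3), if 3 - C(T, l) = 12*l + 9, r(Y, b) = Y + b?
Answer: 5250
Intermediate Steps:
R = I*√3 (R = √((5 - 5) - 3) = √(0 - 3) = √(-3) = I*√3 ≈ 1.732*I)
C(T, l) = -6 - 12*l (C(T, l) = 3 - (12*l + 9) = 3 - (9 + 12*l) = 3 + (-9 - 12*l) = -6 - 12*l)
(-125 + (0*R)*0)*C(9, 3) = (-125 + (0*(I*√3))*0)*(-6 - 12*3) = (-125 + 0*0)*(-6 - 36) = (-125 + 0)*(-42) = -125*(-42) = 5250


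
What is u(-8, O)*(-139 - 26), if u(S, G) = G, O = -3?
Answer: 495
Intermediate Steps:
u(-8, O)*(-139 - 26) = -3*(-139 - 26) = -3*(-165) = 495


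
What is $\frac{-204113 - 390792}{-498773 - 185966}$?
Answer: $\frac{594905}{684739} \approx 0.86881$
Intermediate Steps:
$\frac{-204113 - 390792}{-498773 - 185966} = - \frac{594905}{-684739} = \left(-594905\right) \left(- \frac{1}{684739}\right) = \frac{594905}{684739}$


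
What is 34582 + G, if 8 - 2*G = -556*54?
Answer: 49598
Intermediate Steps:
G = 15016 (G = 4 - (-278)*54 = 4 - 1/2*(-30024) = 4 + 15012 = 15016)
34582 + G = 34582 + 15016 = 49598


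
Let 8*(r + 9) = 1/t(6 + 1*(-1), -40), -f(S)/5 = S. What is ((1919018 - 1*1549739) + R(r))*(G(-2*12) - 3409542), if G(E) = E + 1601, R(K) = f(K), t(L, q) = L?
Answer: -10069142717315/8 ≈ -1.2586e+12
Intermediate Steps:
f(S) = -5*S
r = -359/40 (r = -9 + 1/(8*(6 + 1*(-1))) = -9 + 1/(8*(6 - 1)) = -9 + (⅛)/5 = -9 + (⅛)*(⅕) = -9 + 1/40 = -359/40 ≈ -8.9750)
R(K) = -5*K
G(E) = 1601 + E
((1919018 - 1*1549739) + R(r))*(G(-2*12) - 3409542) = ((1919018 - 1*1549739) - 5*(-359/40))*((1601 - 2*12) - 3409542) = ((1919018 - 1549739) + 359/8)*((1601 - 24) - 3409542) = (369279 + 359/8)*(1577 - 3409542) = (2954591/8)*(-3407965) = -10069142717315/8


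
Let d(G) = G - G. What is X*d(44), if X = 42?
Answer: 0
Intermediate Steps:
d(G) = 0
X*d(44) = 42*0 = 0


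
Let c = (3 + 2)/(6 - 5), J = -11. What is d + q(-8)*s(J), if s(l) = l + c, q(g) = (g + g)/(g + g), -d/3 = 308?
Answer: -930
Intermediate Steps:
d = -924 (d = -3*308 = -924)
q(g) = 1 (q(g) = (2*g)/((2*g)) = (2*g)*(1/(2*g)) = 1)
c = 5 (c = 5/1 = 5*1 = 5)
s(l) = 5 + l (s(l) = l + 5 = 5 + l)
d + q(-8)*s(J) = -924 + 1*(5 - 11) = -924 + 1*(-6) = -924 - 6 = -930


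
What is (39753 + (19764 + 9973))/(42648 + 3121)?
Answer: 69490/45769 ≈ 1.5183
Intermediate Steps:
(39753 + (19764 + 9973))/(42648 + 3121) = (39753 + 29737)/45769 = 69490*(1/45769) = 69490/45769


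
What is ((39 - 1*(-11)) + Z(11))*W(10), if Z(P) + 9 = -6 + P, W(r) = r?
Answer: 460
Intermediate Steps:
Z(P) = -15 + P (Z(P) = -9 + (-6 + P) = -15 + P)
((39 - 1*(-11)) + Z(11))*W(10) = ((39 - 1*(-11)) + (-15 + 11))*10 = ((39 + 11) - 4)*10 = (50 - 4)*10 = 46*10 = 460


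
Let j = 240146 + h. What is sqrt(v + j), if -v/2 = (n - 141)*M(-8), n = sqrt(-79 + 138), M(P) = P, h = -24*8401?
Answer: sqrt(36266 + 16*sqrt(59)) ≈ 190.76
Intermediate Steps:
h = -201624
n = sqrt(59) ≈ 7.6811
j = 38522 (j = 240146 - 201624 = 38522)
v = -2256 + 16*sqrt(59) (v = -2*(sqrt(59) - 141)*(-8) = -2*(-141 + sqrt(59))*(-8) = -2*(1128 - 8*sqrt(59)) = -2256 + 16*sqrt(59) ≈ -2133.1)
sqrt(v + j) = sqrt((-2256 + 16*sqrt(59)) + 38522) = sqrt(36266 + 16*sqrt(59))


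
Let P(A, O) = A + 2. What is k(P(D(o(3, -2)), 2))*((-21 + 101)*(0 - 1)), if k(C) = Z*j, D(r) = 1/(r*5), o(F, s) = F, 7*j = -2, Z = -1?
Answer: -160/7 ≈ -22.857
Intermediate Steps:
j = -2/7 (j = (⅐)*(-2) = -2/7 ≈ -0.28571)
D(r) = 1/(5*r)
P(A, O) = 2 + A
k(C) = 2/7 (k(C) = -1*(-2/7) = 2/7)
k(P(D(o(3, -2)), 2))*((-21 + 101)*(0 - 1)) = 2*((-21 + 101)*(0 - 1))/7 = 2*(80*(-1))/7 = (2/7)*(-80) = -160/7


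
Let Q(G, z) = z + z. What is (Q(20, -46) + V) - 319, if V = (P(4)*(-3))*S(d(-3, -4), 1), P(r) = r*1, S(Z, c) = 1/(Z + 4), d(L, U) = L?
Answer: -423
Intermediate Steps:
S(Z, c) = 1/(4 + Z)
P(r) = r
Q(G, z) = 2*z
V = -12 (V = (4*(-3))/(4 - 3) = -12/1 = -12*1 = -12)
(Q(20, -46) + V) - 319 = (2*(-46) - 12) - 319 = (-92 - 12) - 319 = -104 - 319 = -423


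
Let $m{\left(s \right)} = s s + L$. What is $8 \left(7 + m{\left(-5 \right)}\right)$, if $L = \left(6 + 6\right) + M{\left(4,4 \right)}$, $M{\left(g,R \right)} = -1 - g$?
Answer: $312$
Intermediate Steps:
$L = 7$ ($L = \left(6 + 6\right) - 5 = 12 - 5 = 7$)
$m{\left(s \right)} = 7 + s^{2}$ ($m{\left(s \right)} = s s + 7 = s^{2} + 7 = 7 + s^{2}$)
$8 \left(7 + m{\left(-5 \right)}\right) = 8 \left(7 + \left(7 + \left(-5\right)^{2}\right)\right) = 8 \left(7 + \left(7 + 25\right)\right) = 8 \left(7 + 32\right) = 8 \cdot 39 = 312$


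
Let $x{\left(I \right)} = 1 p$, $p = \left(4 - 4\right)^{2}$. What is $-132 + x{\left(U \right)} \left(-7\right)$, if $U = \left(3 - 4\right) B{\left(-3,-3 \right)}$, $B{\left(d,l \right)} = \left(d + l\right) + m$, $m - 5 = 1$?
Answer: $-132$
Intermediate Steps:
$m = 6$ ($m = 5 + 1 = 6$)
$B{\left(d,l \right)} = 6 + d + l$ ($B{\left(d,l \right)} = \left(d + l\right) + 6 = 6 + d + l$)
$p = 0$ ($p = 0^{2} = 0$)
$U = 0$ ($U = \left(3 - 4\right) \left(6 - 3 - 3\right) = \left(-1\right) 0 = 0$)
$x{\left(I \right)} = 0$ ($x{\left(I \right)} = 1 \cdot 0 = 0$)
$-132 + x{\left(U \right)} \left(-7\right) = -132 + 0 \left(-7\right) = -132 + 0 = -132$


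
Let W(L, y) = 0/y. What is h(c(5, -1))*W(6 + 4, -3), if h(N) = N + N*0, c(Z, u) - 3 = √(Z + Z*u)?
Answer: 0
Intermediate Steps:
c(Z, u) = 3 + √(Z + Z*u)
h(N) = N (h(N) = N + 0 = N)
W(L, y) = 0
h(c(5, -1))*W(6 + 4, -3) = (3 + √(5*(1 - 1)))*0 = (3 + √(5*0))*0 = (3 + √0)*0 = (3 + 0)*0 = 3*0 = 0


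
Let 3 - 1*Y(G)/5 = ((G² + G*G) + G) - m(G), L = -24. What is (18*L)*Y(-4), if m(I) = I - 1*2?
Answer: 66960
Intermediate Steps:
m(I) = -2 + I (m(I) = I - 2 = -2 + I)
Y(G) = 5 - 10*G² (Y(G) = 15 - 5*(((G² + G*G) + G) - (-2 + G)) = 15 - 5*(((G² + G²) + G) + (2 - G)) = 15 - 5*((2*G² + G) + (2 - G)) = 15 - 5*((G + 2*G²) + (2 - G)) = 15 - 5*(2 + 2*G²) = 15 + (-10 - 10*G²) = 5 - 10*G²)
(18*L)*Y(-4) = (18*(-24))*(5 - 10*(-4)²) = -432*(5 - 10*16) = -432*(5 - 160) = -432*(-155) = 66960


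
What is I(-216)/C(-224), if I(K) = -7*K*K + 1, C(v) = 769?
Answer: -326591/769 ≈ -424.70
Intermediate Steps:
I(K) = 1 - 7*K² (I(K) = -7*K² + 1 = 1 - 7*K²)
I(-216)/C(-224) = (1 - 7*(-216)²)/769 = (1 - 7*46656)*(1/769) = (1 - 326592)*(1/769) = -326591*1/769 = -326591/769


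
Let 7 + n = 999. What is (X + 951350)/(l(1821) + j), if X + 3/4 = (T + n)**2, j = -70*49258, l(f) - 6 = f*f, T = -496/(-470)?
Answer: -427995543021/29161671700 ≈ -14.677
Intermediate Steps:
n = 992 (n = -7 + 999 = 992)
T = 248/235 (T = -496*(-1/470) = 248/235 ≈ 1.0553)
l(f) = 6 + f**2 (l(f) = 6 + f*f = 6 + f**2)
j = -3448060
X = 217842328021/220900 (X = -3/4 + (248/235 + 992)**2 = -3/4 + (233368/235)**2 = -3/4 + 54460623424/55225 = 217842328021/220900 ≈ 9.8616e+5)
(X + 951350)/(l(1821) + j) = (217842328021/220900 + 951350)/((6 + 1821**2) - 3448060) = 427995543021/(220900*((6 + 3316041) - 3448060)) = 427995543021/(220900*(3316047 - 3448060)) = (427995543021/220900)/(-132013) = (427995543021/220900)*(-1/132013) = -427995543021/29161671700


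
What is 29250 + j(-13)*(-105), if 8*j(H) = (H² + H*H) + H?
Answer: 199875/8 ≈ 24984.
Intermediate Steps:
j(H) = H²/4 + H/8 (j(H) = ((H² + H*H) + H)/8 = ((H² + H²) + H)/8 = (2*H² + H)/8 = (H + 2*H²)/8 = H²/4 + H/8)
29250 + j(-13)*(-105) = 29250 + ((⅛)*(-13)*(1 + 2*(-13)))*(-105) = 29250 + ((⅛)*(-13)*(1 - 26))*(-105) = 29250 + ((⅛)*(-13)*(-25))*(-105) = 29250 + (325/8)*(-105) = 29250 - 34125/8 = 199875/8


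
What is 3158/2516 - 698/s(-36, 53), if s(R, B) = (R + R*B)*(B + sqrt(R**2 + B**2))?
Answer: 982908011/792358848 + 349*sqrt(4105)/1259712 ≈ 1.2582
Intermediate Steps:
s(R, B) = (B + sqrt(B**2 + R**2))*(R + B*R) (s(R, B) = (R + B*R)*(B + sqrt(B**2 + R**2)) = (B + sqrt(B**2 + R**2))*(R + B*R))
3158/2516 - 698/s(-36, 53) = 3158/2516 - 698*(-1/(36*(53 + 53**2 + sqrt(53**2 + (-36)**2) + 53*sqrt(53**2 + (-36)**2)))) = 3158*(1/2516) - 698*(-1/(36*(53 + 2809 + sqrt(2809 + 1296) + 53*sqrt(2809 + 1296)))) = 1579/1258 - 698*(-1/(36*(53 + 2809 + sqrt(4105) + 53*sqrt(4105)))) = 1579/1258 - 698*(-1/(36*(2862 + 54*sqrt(4105)))) = 1579/1258 - 698/(-103032 - 1944*sqrt(4105))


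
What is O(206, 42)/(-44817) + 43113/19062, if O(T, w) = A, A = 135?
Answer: 214402439/94922406 ≈ 2.2587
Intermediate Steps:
O(T, w) = 135
O(206, 42)/(-44817) + 43113/19062 = 135/(-44817) + 43113/19062 = 135*(-1/44817) + 43113*(1/19062) = -45/14939 + 14371/6354 = 214402439/94922406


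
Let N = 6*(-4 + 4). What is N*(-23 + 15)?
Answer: 0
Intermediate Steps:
N = 0 (N = 6*0 = 0)
N*(-23 + 15) = 0*(-23 + 15) = 0*(-8) = 0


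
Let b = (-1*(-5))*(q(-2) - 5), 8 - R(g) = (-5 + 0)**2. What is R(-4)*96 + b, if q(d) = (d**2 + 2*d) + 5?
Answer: -1632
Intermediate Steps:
q(d) = 5 + d**2 + 2*d
R(g) = -17 (R(g) = 8 - (-5 + 0)**2 = 8 - 1*(-5)**2 = 8 - 1*25 = 8 - 25 = -17)
b = 0 (b = (-1*(-5))*((5 + (-2)**2 + 2*(-2)) - 5) = 5*((5 + 4 - 4) - 5) = 5*(5 - 5) = 5*0 = 0)
R(-4)*96 + b = -17*96 + 0 = -1632 + 0 = -1632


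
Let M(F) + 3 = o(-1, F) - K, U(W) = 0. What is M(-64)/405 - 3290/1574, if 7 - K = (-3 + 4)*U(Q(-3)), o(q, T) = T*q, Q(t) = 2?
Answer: -23101/11805 ≈ -1.9569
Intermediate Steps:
K = 7 (K = 7 - (-3 + 4)*0 = 7 - 0 = 7 - 1*0 = 7 + 0 = 7)
M(F) = -10 - F (M(F) = -3 + (F*(-1) - 1*7) = -3 + (-F - 7) = -3 + (-7 - F) = -10 - F)
M(-64)/405 - 3290/1574 = (-10 - 1*(-64))/405 - 3290/1574 = (-10 + 64)*(1/405) - 3290*1/1574 = 54*(1/405) - 1645/787 = 2/15 - 1645/787 = -23101/11805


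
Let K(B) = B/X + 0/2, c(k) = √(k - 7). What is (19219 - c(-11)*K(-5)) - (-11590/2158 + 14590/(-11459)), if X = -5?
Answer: 237710879674/12364261 - 3*I*√2 ≈ 19226.0 - 4.2426*I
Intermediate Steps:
c(k) = √(-7 + k)
K(B) = -B/5 (K(B) = B/(-5) + 0/2 = B*(-⅕) + 0*(½) = -B/5 + 0 = -B/5)
(19219 - c(-11)*K(-5)) - (-11590/2158 + 14590/(-11459)) = (19219 - √(-7 - 11)*(-⅕*(-5))) - (-11590/2158 + 14590/(-11459)) = (19219 - √(-18)) - (-11590*1/2158 + 14590*(-1/11459)) = (19219 - 3*I*√2) - (-5795/1079 - 14590/11459) = (19219 - 3*I*√2) - 1*(-82147515/12364261) = (19219 - 3*I*√2) + 82147515/12364261 = 237710879674/12364261 - 3*I*√2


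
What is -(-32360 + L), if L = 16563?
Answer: 15797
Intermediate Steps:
-(-32360 + L) = -(-32360 + 16563) = -1*(-15797) = 15797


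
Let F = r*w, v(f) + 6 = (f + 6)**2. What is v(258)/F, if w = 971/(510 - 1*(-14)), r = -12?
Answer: -3043130/971 ≈ -3134.0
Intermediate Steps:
v(f) = -6 + (6 + f)**2 (v(f) = -6 + (f + 6)**2 = -6 + (6 + f)**2)
w = 971/524 (w = 971/(510 + 14) = 971/524 ≈ 1.8531)
F = -2913/131 (F = -12*971/524 = -2913/131 ≈ -22.237)
v(258)/F = (-6 + (6 + 258)**2)/(-2913/131) = (-6 + 264**2)*(-131/2913) = (-6 + 69696)*(-131/2913) = 69690*(-131/2913) = -3043130/971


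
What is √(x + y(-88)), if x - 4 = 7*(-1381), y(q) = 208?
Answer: I*√9455 ≈ 97.237*I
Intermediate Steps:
x = -9663 (x = 4 + 7*(-1381) = 4 - 9667 = -9663)
√(x + y(-88)) = √(-9663 + 208) = √(-9455) = I*√9455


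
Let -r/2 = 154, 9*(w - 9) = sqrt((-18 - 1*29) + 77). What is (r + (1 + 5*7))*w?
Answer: -2448 - 272*sqrt(30)/9 ≈ -2613.5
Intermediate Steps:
w = 9 + sqrt(30)/9 (w = 9 + sqrt((-18 - 1*29) + 77)/9 = 9 + sqrt((-18 - 29) + 77)/9 = 9 + sqrt(-47 + 77)/9 = 9 + sqrt(30)/9 ≈ 9.6086)
r = -308 (r = -2*154 = -308)
(r + (1 + 5*7))*w = (-308 + (1 + 5*7))*(9 + sqrt(30)/9) = (-308 + (1 + 35))*(9 + sqrt(30)/9) = (-308 + 36)*(9 + sqrt(30)/9) = -272*(9 + sqrt(30)/9) = -2448 - 272*sqrt(30)/9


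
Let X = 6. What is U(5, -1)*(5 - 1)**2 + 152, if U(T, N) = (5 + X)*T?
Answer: 1032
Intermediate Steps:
U(T, N) = 11*T (U(T, N) = (5 + 6)*T = 11*T)
U(5, -1)*(5 - 1)**2 + 152 = (11*5)*(5 - 1)**2 + 152 = 55*4**2 + 152 = 55*16 + 152 = 880 + 152 = 1032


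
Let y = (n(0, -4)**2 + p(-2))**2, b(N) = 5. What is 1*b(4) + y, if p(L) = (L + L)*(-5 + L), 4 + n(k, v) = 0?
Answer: 1941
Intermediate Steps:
n(k, v) = -4 (n(k, v) = -4 + 0 = -4)
p(L) = 2*L*(-5 + L) (p(L) = (2*L)*(-5 + L) = 2*L*(-5 + L))
y = 1936 (y = ((-4)**2 + 2*(-2)*(-5 - 2))**2 = (16 + 2*(-2)*(-7))**2 = (16 + 28)**2 = 44**2 = 1936)
1*b(4) + y = 1*5 + 1936 = 5 + 1936 = 1941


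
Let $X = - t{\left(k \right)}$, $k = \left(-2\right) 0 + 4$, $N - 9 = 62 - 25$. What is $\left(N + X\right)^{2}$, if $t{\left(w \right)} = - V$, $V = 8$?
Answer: $2916$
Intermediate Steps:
$N = 46$ ($N = 9 + \left(62 - 25\right) = 9 + 37 = 46$)
$k = 4$ ($k = 0 + 4 = 4$)
$t{\left(w \right)} = -8$ ($t{\left(w \right)} = \left(-1\right) 8 = -8$)
$X = 8$ ($X = \left(-1\right) \left(-8\right) = 8$)
$\left(N + X\right)^{2} = \left(46 + 8\right)^{2} = 54^{2} = 2916$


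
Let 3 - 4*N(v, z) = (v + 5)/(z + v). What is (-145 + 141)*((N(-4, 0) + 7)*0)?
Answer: 0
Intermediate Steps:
N(v, z) = ¾ - (5 + v)/(4*(v + z)) (N(v, z) = ¾ - (v + 5)/(4*(z + v)) = ¾ - (5 + v)/(4*(v + z)))
(-145 + 141)*((N(-4, 0) + 7)*0) = (-145 + 141)*(((-5 + 2*(-4) + 3*0)/(4*(-4 + 0)) + 7)*0) = -4*((¼)*(-5 - 8 + 0)/(-4) + 7)*0 = -4*((¼)*(-¼)*(-13) + 7)*0 = -4*(13/16 + 7)*0 = -125*0/4 = -4*0 = 0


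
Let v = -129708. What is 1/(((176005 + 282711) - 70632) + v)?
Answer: 1/258376 ≈ 3.8703e-6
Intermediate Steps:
1/(((176005 + 282711) - 70632) + v) = 1/(((176005 + 282711) - 70632) - 129708) = 1/((458716 - 70632) - 129708) = 1/(388084 - 129708) = 1/258376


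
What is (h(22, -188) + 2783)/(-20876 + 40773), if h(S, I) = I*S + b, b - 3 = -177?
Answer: -1527/19897 ≈ -0.076745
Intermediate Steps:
b = -174 (b = 3 - 177 = -174)
h(S, I) = -174 + I*S (h(S, I) = I*S - 174 = -174 + I*S)
(h(22, -188) + 2783)/(-20876 + 40773) = ((-174 - 188*22) + 2783)/(-20876 + 40773) = ((-174 - 4136) + 2783)/19897 = (-4310 + 2783)*(1/19897) = -1527*1/19897 = -1527/19897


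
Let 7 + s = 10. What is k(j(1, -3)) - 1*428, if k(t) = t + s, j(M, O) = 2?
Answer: -423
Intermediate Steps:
s = 3 (s = -7 + 10 = 3)
k(t) = 3 + t (k(t) = t + 3 = 3 + t)
k(j(1, -3)) - 1*428 = (3 + 2) - 1*428 = 5 - 428 = -423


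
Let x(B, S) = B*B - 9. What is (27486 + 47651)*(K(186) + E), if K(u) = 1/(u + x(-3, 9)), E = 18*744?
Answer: 187159730081/186 ≈ 1.0062e+9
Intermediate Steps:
E = 13392
x(B, S) = -9 + B² (x(B, S) = B² - 9 = -9 + B²)
K(u) = 1/u (K(u) = 1/(u + (-9 + (-3)²)) = 1/(u + (-9 + 9)) = 1/(u + 0) = 1/u)
(27486 + 47651)*(K(186) + E) = (27486 + 47651)*(1/186 + 13392) = 75137*(1/186 + 13392) = 75137*(2490913/186) = 187159730081/186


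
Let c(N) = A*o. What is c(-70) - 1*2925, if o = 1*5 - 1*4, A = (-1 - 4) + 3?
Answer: -2927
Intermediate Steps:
A = -2 (A = -5 + 3 = -2)
o = 1 (o = 5 - 4 = 1)
c(N) = -2 (c(N) = -2*1 = -2)
c(-70) - 1*2925 = -2 - 1*2925 = -2 - 2925 = -2927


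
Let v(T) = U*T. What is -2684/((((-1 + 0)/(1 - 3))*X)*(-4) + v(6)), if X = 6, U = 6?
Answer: -671/6 ≈ -111.83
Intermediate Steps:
v(T) = 6*T
-2684/((((-1 + 0)/(1 - 3))*X)*(-4) + v(6)) = -2684/((((-1 + 0)/(1 - 3))*6)*(-4) + 6*6) = -2684/((-1/(-2)*6)*(-4) + 36) = -2684/((-1*(-½)*6)*(-4) + 36) = -2684/(((½)*6)*(-4) + 36) = -2684/(3*(-4) + 36) = -2684/(-12 + 36) = -2684/24 = -2684*1/24 = -671/6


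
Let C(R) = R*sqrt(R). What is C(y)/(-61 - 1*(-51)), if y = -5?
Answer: I*sqrt(5)/2 ≈ 1.118*I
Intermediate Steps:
C(R) = R**(3/2)
C(y)/(-61 - 1*(-51)) = (-5)**(3/2)/(-61 - 1*(-51)) = (-5*I*sqrt(5))/(-61 + 51) = -5*I*sqrt(5)/(-10) = -5*I*sqrt(5)*(-1/10) = I*sqrt(5)/2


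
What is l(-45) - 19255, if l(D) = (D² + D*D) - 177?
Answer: -15382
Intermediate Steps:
l(D) = -177 + 2*D² (l(D) = (D² + D²) - 177 = 2*D² - 177 = -177 + 2*D²)
l(-45) - 19255 = (-177 + 2*(-45)²) - 19255 = (-177 + 2*2025) - 19255 = (-177 + 4050) - 19255 = 3873 - 19255 = -15382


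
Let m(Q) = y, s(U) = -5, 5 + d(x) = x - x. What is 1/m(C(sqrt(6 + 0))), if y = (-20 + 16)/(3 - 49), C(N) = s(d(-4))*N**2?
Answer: 23/2 ≈ 11.500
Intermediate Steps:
d(x) = -5 (d(x) = -5 + (x - x) = -5 + 0 = -5)
C(N) = -5*N**2
y = 2/23 (y = -4/(-46) = -4*(-1/46) = 2/23 ≈ 0.086957)
m(Q) = 2/23
1/m(C(sqrt(6 + 0))) = 1/(2/23) = 23/2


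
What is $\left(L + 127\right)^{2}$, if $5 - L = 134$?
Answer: $4$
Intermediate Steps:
$L = -129$ ($L = 5 - 134 = -129$)
$\left(L + 127\right)^{2} = \left(-129 + 127\right)^{2} = \left(-2\right)^{2} = 4$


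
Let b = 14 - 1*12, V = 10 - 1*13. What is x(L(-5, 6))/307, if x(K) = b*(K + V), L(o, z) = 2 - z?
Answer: -14/307 ≈ -0.045603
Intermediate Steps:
V = -3 (V = 10 - 13 = -3)
b = 2 (b = 14 - 12 = 2)
x(K) = -6 + 2*K (x(K) = 2*(K - 3) = 2*(-3 + K) = -6 + 2*K)
x(L(-5, 6))/307 = (-6 + 2*(2 - 1*6))/307 = (-6 + 2*(2 - 6))*(1/307) = (-6 + 2*(-4))*(1/307) = (-6 - 8)*(1/307) = -14*1/307 = -14/307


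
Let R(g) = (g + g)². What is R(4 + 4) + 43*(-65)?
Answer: -2539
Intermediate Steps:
R(g) = 4*g² (R(g) = (2*g)² = 4*g²)
R(4 + 4) + 43*(-65) = 4*(4 + 4)² + 43*(-65) = 4*8² - 2795 = 4*64 - 2795 = 256 - 2795 = -2539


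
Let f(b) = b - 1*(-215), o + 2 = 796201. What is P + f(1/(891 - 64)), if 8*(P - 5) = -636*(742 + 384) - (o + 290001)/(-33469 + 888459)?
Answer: -12627988437949/141415346 ≈ -89297.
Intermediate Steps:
o = 796199 (o = -2 + 796201 = 796199)
f(b) = 215 + b (f(b) = b + 215 = 215 + b)
P = -15306400131/170998 (P = 5 + (-636*(742 + 384) - (796199 + 290001)/(-33469 + 888459))/8 = 5 + (-636*1126 - 1086200/854990)/8 = 5 + (-716136 - 1086200/854990)/8 = 5 + (-716136 - 1*108620/85499)/8 = 5 + (-716136 - 108620/85499)/8 = 5 + (⅛)*(-61229020484/85499) = 5 - 15307255121/170998 = -15306400131/170998 ≈ -89512.)
P + f(1/(891 - 64)) = -15306400131/170998 + (215 + 1/(891 - 64)) = -15306400131/170998 + (215 + 1/827) = -15306400131/170998 + 177806/827 = -12627988437949/141415346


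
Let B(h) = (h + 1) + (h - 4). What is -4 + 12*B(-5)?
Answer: -160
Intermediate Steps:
B(h) = -3 + 2*h (B(h) = (1 + h) + (-4 + h) = -3 + 2*h)
-4 + 12*B(-5) = -4 + 12*(-3 + 2*(-5)) = -4 + 12*(-3 - 10) = -4 + 12*(-13) = -4 - 156 = -160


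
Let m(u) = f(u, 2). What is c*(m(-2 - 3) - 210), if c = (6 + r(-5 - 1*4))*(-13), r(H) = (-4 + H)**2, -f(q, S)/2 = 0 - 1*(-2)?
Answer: 486850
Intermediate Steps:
f(q, S) = -4 (f(q, S) = -2*(0 - 1*(-2)) = -2*(0 + 2) = -2*2 = -4)
c = -2275 (c = (6 + (-4 + (-5 - 1*4))**2)*(-13) = (6 + (-4 + (-5 - 4))**2)*(-13) = (6 + (-4 - 9)**2)*(-13) = (6 + (-13)**2)*(-13) = (6 + 169)*(-13) = 175*(-13) = -2275)
m(u) = -4
c*(m(-2 - 3) - 210) = -2275*(-4 - 210) = -2275*(-214) = 486850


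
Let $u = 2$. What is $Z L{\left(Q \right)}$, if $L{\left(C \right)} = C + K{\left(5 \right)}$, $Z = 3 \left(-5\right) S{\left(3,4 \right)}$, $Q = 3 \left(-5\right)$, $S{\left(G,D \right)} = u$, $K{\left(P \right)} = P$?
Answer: $300$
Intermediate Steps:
$S{\left(G,D \right)} = 2$
$Q = -15$
$Z = -30$ ($Z = 3 \left(-5\right) 2 = \left(-15\right) 2 = -30$)
$L{\left(C \right)} = 5 + C$ ($L{\left(C \right)} = C + 5 = 5 + C$)
$Z L{\left(Q \right)} = - 30 \left(5 - 15\right) = \left(-30\right) \left(-10\right) = 300$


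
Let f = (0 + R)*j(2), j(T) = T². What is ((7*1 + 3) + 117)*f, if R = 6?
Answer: 3048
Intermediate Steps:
f = 24 (f = (0 + 6)*2² = 6*4 = 24)
((7*1 + 3) + 117)*f = ((7*1 + 3) + 117)*24 = ((7 + 3) + 117)*24 = (10 + 117)*24 = 127*24 = 3048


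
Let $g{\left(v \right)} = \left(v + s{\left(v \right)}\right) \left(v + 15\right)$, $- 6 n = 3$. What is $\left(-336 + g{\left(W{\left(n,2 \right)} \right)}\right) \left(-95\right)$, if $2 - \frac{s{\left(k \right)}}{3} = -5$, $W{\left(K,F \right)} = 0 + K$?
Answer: $\frac{14725}{4} \approx 3681.3$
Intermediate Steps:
$n = - \frac{1}{2}$ ($n = \left(- \frac{1}{6}\right) 3 = - \frac{1}{2} \approx -0.5$)
$W{\left(K,F \right)} = K$
$s{\left(k \right)} = 21$ ($s{\left(k \right)} = 6 - -15 = 6 + 15 = 21$)
$g{\left(v \right)} = \left(15 + v\right) \left(21 + v\right)$ ($g{\left(v \right)} = \left(v + 21\right) \left(v + 15\right) = \left(21 + v\right) \left(15 + v\right) = \left(15 + v\right) \left(21 + v\right)$)
$\left(-336 + g{\left(W{\left(n,2 \right)} \right)}\right) \left(-95\right) = \left(-336 + \left(315 + \left(- \frac{1}{2}\right)^{2} + 36 \left(- \frac{1}{2}\right)\right)\right) \left(-95\right) = \left(-336 + \left(315 + \frac{1}{4} - 18\right)\right) \left(-95\right) = \left(-336 + \frac{1189}{4}\right) \left(-95\right) = \left(- \frac{155}{4}\right) \left(-95\right) = \frac{14725}{4}$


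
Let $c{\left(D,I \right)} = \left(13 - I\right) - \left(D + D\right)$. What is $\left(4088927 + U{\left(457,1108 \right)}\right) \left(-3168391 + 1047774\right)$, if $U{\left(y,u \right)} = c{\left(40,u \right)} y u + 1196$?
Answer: $1253026307075209$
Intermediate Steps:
$c{\left(D,I \right)} = 13 - I - 2 D$ ($c{\left(D,I \right)} = \left(13 - I\right) - 2 D = 13 - I - 2 D$)
$U{\left(y,u \right)} = 1196 + u y \left(-67 - u\right)$ ($U{\left(y,u \right)} = \left(13 - u - 80\right) y u + 1196 = \left(-67 - u\right) y u + 1196 = y \left(-67 - u\right) u + 1196 = u y \left(-67 - u\right) + 1196 = 1196 + u y \left(-67 - u\right)$)
$\left(4088927 + U{\left(457,1108 \right)}\right) \left(-3168391 + 1047774\right) = \left(4088927 + \left(1196 - 1108 \cdot 457 \left(67 + 1108\right)\right)\right) \left(-3168391 + 1047774\right) = \left(4088927 + \left(1196 - 1108 \cdot 457 \cdot 1175\right)\right) \left(-2120617\right) = \left(4088927 + \left(1196 - 594968300\right)\right) \left(-2120617\right) = \left(4088927 - 594967104\right) \left(-2120617\right) = \left(-590878177\right) \left(-2120617\right) = 1253026307075209$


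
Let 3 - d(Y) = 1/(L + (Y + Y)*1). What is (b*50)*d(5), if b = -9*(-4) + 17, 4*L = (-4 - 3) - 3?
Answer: 22790/3 ≈ 7596.7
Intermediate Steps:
L = -5/2 (L = ((-4 - 3) - 3)/4 = (-7 - 3)/4 = (¼)*(-10) = -5/2 ≈ -2.5000)
b = 53 (b = 36 + 17 = 53)
d(Y) = 3 - 1/(-5/2 + 2*Y) (d(Y) = 3 - 1/(-5/2 + (Y + Y)*1) = 3 - 1/(-5/2 + (2*Y)*1) = 3 - 1/(-5/2 + 2*Y))
(b*50)*d(5) = (53*50)*((-17 + 12*5)/(-5 + 4*5)) = 2650*((-17 + 60)/(-5 + 20)) = 2650*(43/15) = 22790/3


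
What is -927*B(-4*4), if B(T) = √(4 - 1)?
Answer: -927*√3 ≈ -1605.6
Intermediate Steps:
B(T) = √3
-927*B(-4*4) = -927*√3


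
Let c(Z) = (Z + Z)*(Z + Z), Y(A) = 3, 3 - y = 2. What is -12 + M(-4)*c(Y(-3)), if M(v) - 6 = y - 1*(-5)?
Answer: 420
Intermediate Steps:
y = 1 (y = 3 - 1*2 = 3 - 2 = 1)
M(v) = 12 (M(v) = 6 + (1 - 1*(-5)) = 6 + (1 + 5) = 6 + 6 = 12)
c(Z) = 4*Z**2 (c(Z) = (2*Z)*(2*Z) = 4*Z**2)
-12 + M(-4)*c(Y(-3)) = -12 + 12*(4*3**2) = -12 + 12*(4*9) = -12 + 12*36 = -12 + 432 = 420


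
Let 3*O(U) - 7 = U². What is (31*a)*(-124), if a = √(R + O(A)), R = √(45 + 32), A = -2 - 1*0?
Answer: -3844*√(33 + 9*√77)/3 ≈ -13559.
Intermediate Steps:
A = -2 (A = -2 + 0 = -2)
O(U) = 7/3 + U²/3
R = √77 ≈ 8.7750
a = √(11/3 + √77) (a = √(√77 + (7/3 + (⅓)*(-2)²)) = √(√77 + (7/3 + (⅓)*4)) = √(√77 + (7/3 + 4/3)) = √(√77 + 11/3) = √(11/3 + √77) ≈ 3.5273)
(31*a)*(-124) = (31*(√(33 + 9*√77)/3))*(-124) = (31*√(33 + 9*√77)/3)*(-124) = -3844*√(33 + 9*√77)/3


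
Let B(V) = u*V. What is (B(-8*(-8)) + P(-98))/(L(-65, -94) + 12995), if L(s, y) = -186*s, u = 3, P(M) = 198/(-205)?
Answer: 39162/5142425 ≈ 0.0076155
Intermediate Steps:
P(M) = -198/205 (P(M) = 198*(-1/205) = -198/205)
B(V) = 3*V
(B(-8*(-8)) + P(-98))/(L(-65, -94) + 12995) = (3*(-8*(-8)) - 198/205)/(-186*(-65) + 12995) = (3*64 - 198/205)/(12090 + 12995) = (192 - 198/205)/25085 = (39162/205)*(1/25085) = 39162/5142425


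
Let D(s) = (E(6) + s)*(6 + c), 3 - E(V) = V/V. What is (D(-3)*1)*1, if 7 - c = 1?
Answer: -12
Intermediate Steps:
c = 6 (c = 7 - 1*1 = 7 - 1 = 6)
E(V) = 2 (E(V) = 3 - V/V = 3 - 1*1 = 3 - 1 = 2)
D(s) = 24 + 12*s (D(s) = (2 + s)*(6 + 6) = (2 + s)*12 = 24 + 12*s)
(D(-3)*1)*1 = ((24 + 12*(-3))*1)*1 = ((24 - 36)*1)*1 = -12*1*1 = -12*1 = -12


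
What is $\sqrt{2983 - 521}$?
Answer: $\sqrt{2462} \approx 49.619$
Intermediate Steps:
$\sqrt{2983 - 521} = \sqrt{2462}$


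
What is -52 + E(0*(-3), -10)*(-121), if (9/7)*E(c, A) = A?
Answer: 8002/9 ≈ 889.11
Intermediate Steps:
E(c, A) = 7*A/9
-52 + E(0*(-3), -10)*(-121) = -52 + ((7/9)*(-10))*(-121) = -52 - 70/9*(-121) = -52 + 8470/9 = 8002/9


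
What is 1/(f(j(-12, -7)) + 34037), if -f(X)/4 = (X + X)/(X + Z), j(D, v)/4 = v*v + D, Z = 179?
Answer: 327/11128915 ≈ 2.9383e-5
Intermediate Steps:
j(D, v) = 4*D + 4*v² (j(D, v) = 4*(v*v + D) = 4*(v² + D) = 4*(D + v²) = 4*D + 4*v²)
f(X) = -8*X/(179 + X) (f(X) = -4*(X + X)/(X + 179) = -4*2*X/(179 + X) = -8*X/(179 + X))
1/(f(j(-12, -7)) + 34037) = 1/(-8*(4*(-12) + 4*(-7)²)/(179 + (4*(-12) + 4*(-7)²)) + 34037) = 1/(-8*(-48 + 4*49)/(179 + (-48 + 4*49)) + 34037) = 1/(-8*(-48 + 196)/(179 + (-48 + 196)) + 34037) = 1/(-8*148/(179 + 148) + 34037) = 1/(-8*148/327 + 34037) = 1/(-8*148*1/327 + 34037) = 1/(-1184/327 + 34037) = 1/(11128915/327) = 327/11128915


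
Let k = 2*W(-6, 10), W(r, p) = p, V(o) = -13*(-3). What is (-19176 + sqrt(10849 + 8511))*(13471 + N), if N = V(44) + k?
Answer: -259451280 + 595320*sqrt(10) ≈ -2.5757e+8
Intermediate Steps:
V(o) = 39
k = 20 (k = 2*10 = 20)
N = 59 (N = 39 + 20 = 59)
(-19176 + sqrt(10849 + 8511))*(13471 + N) = (-19176 + sqrt(10849 + 8511))*(13471 + 59) = (-19176 + sqrt(19360))*13530 = (-19176 + 44*sqrt(10))*13530 = -259451280 + 595320*sqrt(10)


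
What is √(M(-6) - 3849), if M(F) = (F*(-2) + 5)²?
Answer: 2*I*√890 ≈ 59.666*I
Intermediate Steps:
M(F) = (5 - 2*F)² (M(F) = (-2*F + 5)² = (5 - 2*F)²)
√(M(-6) - 3849) = √((-5 + 2*(-6))² - 3849) = √((-5 - 12)² - 3849) = √((-17)² - 3849) = √(289 - 3849) = √(-3560) = 2*I*√890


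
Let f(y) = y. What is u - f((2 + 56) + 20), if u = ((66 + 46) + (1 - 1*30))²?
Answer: 6811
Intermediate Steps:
u = 6889 (u = (112 + (1 - 30))² = (112 - 29)² = 83² = 6889)
u - f((2 + 56) + 20) = 6889 - ((2 + 56) + 20) = 6889 - (58 + 20) = 6889 - 1*78 = 6889 - 78 = 6811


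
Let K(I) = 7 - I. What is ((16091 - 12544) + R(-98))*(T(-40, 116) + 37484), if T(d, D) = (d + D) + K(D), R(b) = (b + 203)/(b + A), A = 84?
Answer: 265115629/2 ≈ 1.3256e+8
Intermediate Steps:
R(b) = (203 + b)/(84 + b) (R(b) = (b + 203)/(b + 84) = (203 + b)/(84 + b))
T(d, D) = 7 + d (T(d, D) = (d + D) + (7 - D) = (D + d) + (7 - D) = 7 + d)
((16091 - 12544) + R(-98))*(T(-40, 116) + 37484) = ((16091 - 12544) + (203 - 98)/(84 - 98))*((7 - 40) + 37484) = (3547 + 105/(-14))*(-33 + 37484) = (3547 - 1/14*105)*37451 = (3547 - 15/2)*37451 = (7079/2)*37451 = 265115629/2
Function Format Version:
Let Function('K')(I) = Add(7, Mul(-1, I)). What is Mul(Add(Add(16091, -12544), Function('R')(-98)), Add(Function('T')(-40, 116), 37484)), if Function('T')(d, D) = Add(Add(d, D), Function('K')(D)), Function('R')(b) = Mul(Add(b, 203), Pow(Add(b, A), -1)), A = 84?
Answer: Rational(265115629, 2) ≈ 1.3256e+8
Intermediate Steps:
Function('R')(b) = Mul(Pow(Add(84, b), -1), Add(203, b)) (Function('R')(b) = Mul(Add(b, 203), Pow(Add(b, 84), -1)) = Mul(Add(203, b), Pow(Add(84, b), -1)) = Mul(Pow(Add(84, b), -1), Add(203, b)))
Function('T')(d, D) = Add(7, d) (Function('T')(d, D) = Add(Add(d, D), Add(7, Mul(-1, D))) = Add(Add(D, d), Add(7, Mul(-1, D))) = Add(7, d))
Mul(Add(Add(16091, -12544), Function('R')(-98)), Add(Function('T')(-40, 116), 37484)) = Mul(Add(Add(16091, -12544), Mul(Pow(Add(84, -98), -1), Add(203, -98))), Add(Add(7, -40), 37484)) = Mul(Add(3547, Mul(Pow(-14, -1), 105)), Add(-33, 37484)) = Mul(Add(3547, Mul(Rational(-1, 14), 105)), 37451) = Mul(Add(3547, Rational(-15, 2)), 37451) = Mul(Rational(7079, 2), 37451) = Rational(265115629, 2)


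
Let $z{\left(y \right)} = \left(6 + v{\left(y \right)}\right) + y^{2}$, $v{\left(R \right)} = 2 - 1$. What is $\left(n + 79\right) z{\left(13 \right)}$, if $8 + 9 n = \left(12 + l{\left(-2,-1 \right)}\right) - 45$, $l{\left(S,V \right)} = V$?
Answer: $\frac{39248}{3} \approx 13083.0$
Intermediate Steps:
$n = - \frac{14}{3}$ ($n = - \frac{8}{9} + \frac{\left(12 - 1\right) - 45}{9} = - \frac{8}{9} + \frac{11 - 45}{9} = - \frac{8}{9} + \frac{1}{9} \left(-34\right) = - \frac{8}{9} - \frac{34}{9} = - \frac{14}{3} \approx -4.6667$)
$v{\left(R \right)} = 1$ ($v{\left(R \right)} = 2 - 1 = 1$)
$z{\left(y \right)} = 7 + y^{2}$ ($z{\left(y \right)} = \left(6 + 1\right) + y^{2} = 7 + y^{2}$)
$\left(n + 79\right) z{\left(13 \right)} = \left(- \frac{14}{3} + 79\right) \left(7 + 13^{2}\right) = \frac{223 \left(7 + 169\right)}{3} = \frac{223}{3} \cdot 176 = \frac{39248}{3}$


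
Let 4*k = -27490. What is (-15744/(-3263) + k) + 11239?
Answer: 28527267/6526 ≈ 4371.3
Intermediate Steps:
k = -13745/2 (k = (¼)*(-27490) = -13745/2 ≈ -6872.5)
(-15744/(-3263) + k) + 11239 = (-15744/(-3263) - 13745/2) + 11239 = (-15744*(-1/3263) - 13745/2) + 11239 = (15744/3263 - 13745/2) + 11239 = -44818447/6526 + 11239 = 28527267/6526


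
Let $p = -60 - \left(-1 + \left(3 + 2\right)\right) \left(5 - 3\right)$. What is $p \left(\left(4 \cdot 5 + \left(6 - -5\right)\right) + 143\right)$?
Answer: $-11832$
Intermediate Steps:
$p = -68$ ($p = -60 + \left(- \left(-1 + 5\right) 2 + 0\right) = -60 + \left(- 4 \cdot 2 + 0\right) = -60 + \left(\left(-1\right) 8 + 0\right) = -60 + \left(-8 + 0\right) = -60 - 8 = -68$)
$p \left(\left(4 \cdot 5 + \left(6 - -5\right)\right) + 143\right) = - 68 \left(\left(4 \cdot 5 + \left(6 - -5\right)\right) + 143\right) = - 68 \left(\left(20 + \left(6 + 5\right)\right) + 143\right) = - 68 \left(\left(20 + 11\right) + 143\right) = - 68 \left(31 + 143\right) = \left(-68\right) 174 = -11832$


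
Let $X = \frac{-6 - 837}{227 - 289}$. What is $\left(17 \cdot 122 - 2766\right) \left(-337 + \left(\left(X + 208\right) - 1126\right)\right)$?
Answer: $\frac{26630582}{31} \approx 8.5905 \cdot 10^{5}$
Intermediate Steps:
$X = \frac{843}{62}$ ($X = - \frac{843}{-62} = \left(-843\right) \left(- \frac{1}{62}\right) = \frac{843}{62} \approx 13.597$)
$\left(17 \cdot 122 - 2766\right) \left(-337 + \left(\left(X + 208\right) - 1126\right)\right) = \left(17 \cdot 122 - 2766\right) \left(-337 + \left(\left(\frac{843}{62} + 208\right) - 1126\right)\right) = \left(2074 - 2766\right) \left(-337 + \left(\frac{13739}{62} - 1126\right)\right) = - 692 \left(-337 - \frac{56073}{62}\right) = \left(-692\right) \left(- \frac{76967}{62}\right) = \frac{26630582}{31}$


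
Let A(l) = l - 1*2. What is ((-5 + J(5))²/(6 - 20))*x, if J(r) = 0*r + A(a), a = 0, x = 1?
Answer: -7/2 ≈ -3.5000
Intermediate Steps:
A(l) = -2 + l (A(l) = l - 2 = -2 + l)
J(r) = -2 (J(r) = 0*r + (-2 + 0) = 0 - 2 = -2)
((-5 + J(5))²/(6 - 20))*x = ((-5 - 2)²/(6 - 20))*1 = ((-7)²/(-14))*1 = -1/14*49*1 = -7/2*1 = -7/2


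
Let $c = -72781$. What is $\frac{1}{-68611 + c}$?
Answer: $- \frac{1}{141392} \approx -7.0725 \cdot 10^{-6}$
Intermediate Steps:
$\frac{1}{-68611 + c} = \frac{1}{-68611 - 72781} = \frac{1}{-141392} = - \frac{1}{141392}$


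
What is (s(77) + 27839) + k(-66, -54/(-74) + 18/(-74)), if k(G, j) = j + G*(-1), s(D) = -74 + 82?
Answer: 1032799/37 ≈ 27914.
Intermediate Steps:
s(D) = 8
k(G, j) = j - G
(s(77) + 27839) + k(-66, -54/(-74) + 18/(-74)) = (8 + 27839) + ((-54/(-74) + 18/(-74)) - 1*(-66)) = 27847 + ((-54*(-1/74) + 18*(-1/74)) + 66) = 27847 + ((27/37 - 9/37) + 66) = 27847 + (18/37 + 66) = 27847 + 2460/37 = 1032799/37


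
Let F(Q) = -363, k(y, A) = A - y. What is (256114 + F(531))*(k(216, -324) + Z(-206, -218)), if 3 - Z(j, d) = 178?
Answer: -182861965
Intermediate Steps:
Z(j, d) = -175 (Z(j, d) = 3 - 1*178 = 3 - 178 = -175)
(256114 + F(531))*(k(216, -324) + Z(-206, -218)) = (256114 - 363)*((-324 - 1*216) - 175) = 255751*((-324 - 216) - 175) = 255751*(-540 - 175) = 255751*(-715) = -182861965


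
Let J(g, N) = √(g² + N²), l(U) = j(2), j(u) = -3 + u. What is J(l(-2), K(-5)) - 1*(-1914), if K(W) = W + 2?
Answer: 1914 + √10 ≈ 1917.2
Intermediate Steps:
K(W) = 2 + W
l(U) = -1 (l(U) = -3 + 2 = -1)
J(g, N) = √(N² + g²)
J(l(-2), K(-5)) - 1*(-1914) = √((2 - 5)² + (-1)²) - 1*(-1914) = √((-3)² + 1) + 1914 = √(9 + 1) + 1914 = √10 + 1914 = 1914 + √10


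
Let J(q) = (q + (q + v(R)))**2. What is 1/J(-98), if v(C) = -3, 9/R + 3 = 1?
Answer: 1/39601 ≈ 2.5252e-5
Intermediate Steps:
R = -9/2 (R = 9/(-3 + 1) = 9/(-2) = 9*(-1/2) = -9/2 ≈ -4.5000)
J(q) = (-3 + 2*q)**2 (J(q) = (q + (q - 3))**2 = (q + (-3 + q))**2 = (-3 + 2*q)**2)
1/J(-98) = 1/((-3 + 2*(-98))**2) = 1/((-3 - 196)**2) = 1/((-199)**2) = 1/39601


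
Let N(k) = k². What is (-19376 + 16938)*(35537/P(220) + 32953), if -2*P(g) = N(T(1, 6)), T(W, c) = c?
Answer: -679735123/9 ≈ -7.5526e+7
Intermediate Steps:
P(g) = -18 (P(g) = -½*6² = -½*36 = -18)
(-19376 + 16938)*(35537/P(220) + 32953) = (-19376 + 16938)*(35537/(-18) + 32953) = -2438*(35537*(-1/18) + 32953) = -2438*(-35537/18 + 32953) = -2438*557617/18 = -679735123/9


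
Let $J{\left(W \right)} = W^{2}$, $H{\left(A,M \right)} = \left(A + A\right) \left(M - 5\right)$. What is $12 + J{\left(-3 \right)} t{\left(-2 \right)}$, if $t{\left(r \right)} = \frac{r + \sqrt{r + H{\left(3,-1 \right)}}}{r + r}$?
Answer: $\frac{33}{2} - \frac{9 i \sqrt{38}}{4} \approx 16.5 - 13.87 i$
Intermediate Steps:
$H{\left(A,M \right)} = 2 A \left(-5 + M\right)$
$t{\left(r \right)} = \frac{r + \sqrt{-36 + r}}{2 r}$ ($t{\left(r \right)} = \frac{r + \sqrt{r + 2 \cdot 3 \left(-5 - 1\right)}}{r + r} = \frac{r + \sqrt{r + 2 \cdot 3 \left(-6\right)}}{2 r} = \left(r + \sqrt{r - 36}\right) \frac{1}{2 r} = \left(r + \sqrt{-36 + r}\right) \frac{1}{2 r} = \frac{r + \sqrt{-36 + r}}{2 r}$)
$12 + J{\left(-3 \right)} t{\left(-2 \right)} = 12 + \left(-3\right)^{2} \frac{-2 + \sqrt{-36 - 2}}{2 \left(-2\right)} = 12 + 9 \cdot \frac{1}{2} \left(- \frac{1}{2}\right) \left(-2 + \sqrt{-38}\right) = 12 + 9 \cdot \frac{1}{2} \left(- \frac{1}{2}\right) \left(-2 + i \sqrt{38}\right) = 12 + 9 \left(\frac{1}{2} - \frac{i \sqrt{38}}{4}\right) = 12 + \left(\frac{9}{2} - \frac{9 i \sqrt{38}}{4}\right) = \frac{33}{2} - \frac{9 i \sqrt{38}}{4}$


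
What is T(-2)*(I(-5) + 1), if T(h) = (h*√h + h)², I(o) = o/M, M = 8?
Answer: -3/2 + 3*I*√2 ≈ -1.5 + 4.2426*I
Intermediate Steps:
I(o) = o/8
T(h) = (h + h^(3/2))² (T(h) = (h^(3/2) + h)² = (h + h^(3/2))²)
T(-2)*(I(-5) + 1) = (-2 + (-2)^(3/2))²*((⅛)*(-5) + 1) = (-2 - 2*I*√2)²*(-5/8 + 1) = (-2 - 2*I*√2)²*(3/8) = 3*(-2 - 2*I*√2)²/8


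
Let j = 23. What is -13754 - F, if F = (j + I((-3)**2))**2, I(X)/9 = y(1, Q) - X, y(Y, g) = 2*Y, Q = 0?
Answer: -15354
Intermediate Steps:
I(X) = 18 - 9*X (I(X) = 9*(2*1 - X) = 9*(2 - X) = 18 - 9*X)
F = 1600 (F = (23 + (18 - 9*(-3)**2))**2 = (23 + (18 - 9*9))**2 = (23 + (18 - 81))**2 = (23 - 63)**2 = (-40)**2 = 1600)
-13754 - F = -13754 - 1*1600 = -13754 - 1600 = -15354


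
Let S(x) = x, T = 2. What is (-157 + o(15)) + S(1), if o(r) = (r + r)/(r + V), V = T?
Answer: -2622/17 ≈ -154.24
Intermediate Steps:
V = 2
o(r) = 2*r/(2 + r) (o(r) = (r + r)/(r + 2) = (2*r)/(2 + r) = 2*r/(2 + r))
(-157 + o(15)) + S(1) = (-157 + 2*15/(2 + 15)) + 1 = (-157 + 2*15/17) + 1 = (-157 + 2*15*(1/17)) + 1 = (-157 + 30/17) + 1 = -2639/17 + 1 = -2622/17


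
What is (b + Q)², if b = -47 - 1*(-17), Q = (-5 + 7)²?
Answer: 676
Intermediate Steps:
Q = 4 (Q = 2² = 4)
b = -30 (b = -47 + 17 = -30)
(b + Q)² = (-30 + 4)² = (-26)² = 676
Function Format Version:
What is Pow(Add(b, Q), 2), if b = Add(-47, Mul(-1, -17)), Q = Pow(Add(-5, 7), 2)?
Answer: 676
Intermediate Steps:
Q = 4 (Q = Pow(2, 2) = 4)
b = -30 (b = Add(-47, 17) = -30)
Pow(Add(b, Q), 2) = Pow(Add(-30, 4), 2) = Pow(-26, 2) = 676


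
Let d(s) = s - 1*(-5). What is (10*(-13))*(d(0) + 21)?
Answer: -3380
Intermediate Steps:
d(s) = 5 + s (d(s) = s + 5 = 5 + s)
(10*(-13))*(d(0) + 21) = (10*(-13))*((5 + 0) + 21) = -130*(5 + 21) = -130*26 = -3380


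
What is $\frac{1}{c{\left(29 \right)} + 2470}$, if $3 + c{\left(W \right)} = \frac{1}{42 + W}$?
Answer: $\frac{71}{175158} \approx 0.00040535$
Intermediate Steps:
$c{\left(W \right)} = -3 + \frac{1}{42 + W}$
$\frac{1}{c{\left(29 \right)} + 2470} = \frac{1}{\frac{-125 - 87}{42 + 29} + 2470} = \frac{1}{\frac{-125 - 87}{71} + 2470} = \frac{1}{\frac{1}{71} \left(-212\right) + 2470} = \frac{1}{- \frac{212}{71} + 2470} = \frac{1}{\frac{175158}{71}} = \frac{71}{175158}$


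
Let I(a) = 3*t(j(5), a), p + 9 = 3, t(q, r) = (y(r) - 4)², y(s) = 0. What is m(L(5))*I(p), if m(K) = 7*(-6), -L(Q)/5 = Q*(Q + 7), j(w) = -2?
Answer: -2016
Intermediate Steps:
t(q, r) = 16 (t(q, r) = (0 - 4)² = (-4)² = 16)
L(Q) = -5*Q*(7 + Q) (L(Q) = -5*Q*(Q + 7) = -5*Q*(7 + Q))
p = -6 (p = -9 + 3 = -6)
m(K) = -42
I(a) = 48 (I(a) = 3*16 = 48)
m(L(5))*I(p) = -42*48 = -2016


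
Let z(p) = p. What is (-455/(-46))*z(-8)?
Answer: -1820/23 ≈ -79.130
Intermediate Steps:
(-455/(-46))*z(-8) = -455/(-46)*(-8) = -455*(-1)/46*(-8) = -65*(-7/46)*(-8) = (455/46)*(-8) = -1820/23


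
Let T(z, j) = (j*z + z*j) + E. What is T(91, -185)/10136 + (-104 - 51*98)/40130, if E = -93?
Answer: -703311531/203378840 ≈ -3.4581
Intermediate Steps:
T(z, j) = -93 + 2*j*z (T(z, j) = (j*z + z*j) - 93 = (j*z + j*z) - 93 = 2*j*z - 93 = -93 + 2*j*z)
T(91, -185)/10136 + (-104 - 51*98)/40130 = (-93 + 2*(-185)*91)/10136 + (-104 - 51*98)/40130 = (-93 - 33670)*(1/10136) + (-104 - 4998)*(1/40130) = -33763*1/10136 - 5102*1/40130 = -33763/10136 - 2551/20065 = -703311531/203378840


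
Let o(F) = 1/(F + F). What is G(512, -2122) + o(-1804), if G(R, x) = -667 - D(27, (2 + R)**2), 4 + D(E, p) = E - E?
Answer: -2392105/3608 ≈ -663.00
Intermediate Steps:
D(E, p) = -4 (D(E, p) = -4 + (E - E) = -4 + 0 = -4)
o(F) = 1/(2*F)
G(R, x) = -663 (G(R, x) = -667 - 1*(-4) = -667 + 4 = -663)
G(512, -2122) + o(-1804) = -663 + (1/2)/(-1804) = -663 + (1/2)*(-1/1804) = -663 - 1/3608 = -2392105/3608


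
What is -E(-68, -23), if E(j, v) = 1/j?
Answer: 1/68 ≈ 0.014706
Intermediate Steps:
-E(-68, -23) = -1/(-68) = -1*(-1/68) = 1/68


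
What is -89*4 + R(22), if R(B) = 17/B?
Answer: -7815/22 ≈ -355.23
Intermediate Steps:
-89*4 + R(22) = -89*4 + 17/22 = -356 + 17*(1/22) = -356 + 17/22 = -7815/22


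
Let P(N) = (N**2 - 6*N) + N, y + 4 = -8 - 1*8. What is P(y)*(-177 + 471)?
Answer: 147000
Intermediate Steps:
y = -20 (y = -4 + (-8 - 1*8) = -4 + (-8 - 8) = -4 - 16 = -20)
P(N) = N**2 - 5*N
P(y)*(-177 + 471) = (-20*(-5 - 20))*(-177 + 471) = -20*(-25)*294 = 500*294 = 147000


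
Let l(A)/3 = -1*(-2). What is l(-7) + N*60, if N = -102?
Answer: -6114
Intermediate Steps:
l(A) = 6 (l(A) = 3*(-1*(-2)) = 3*2 = 6)
l(-7) + N*60 = 6 - 102*60 = 6 - 6120 = -6114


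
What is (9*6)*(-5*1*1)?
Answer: -270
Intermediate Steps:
(9*6)*(-5*1*1) = 54*(-5*1) = 54*(-5) = -270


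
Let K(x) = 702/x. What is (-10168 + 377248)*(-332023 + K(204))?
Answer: -2071921574100/17 ≈ -1.2188e+11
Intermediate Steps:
(-10168 + 377248)*(-332023 + K(204)) = (-10168 + 377248)*(-332023 + 702/204) = 367080*(-332023 + 702*(1/204)) = 367080*(-332023 + 117/34) = 367080*(-11288665/34) = -2071921574100/17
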